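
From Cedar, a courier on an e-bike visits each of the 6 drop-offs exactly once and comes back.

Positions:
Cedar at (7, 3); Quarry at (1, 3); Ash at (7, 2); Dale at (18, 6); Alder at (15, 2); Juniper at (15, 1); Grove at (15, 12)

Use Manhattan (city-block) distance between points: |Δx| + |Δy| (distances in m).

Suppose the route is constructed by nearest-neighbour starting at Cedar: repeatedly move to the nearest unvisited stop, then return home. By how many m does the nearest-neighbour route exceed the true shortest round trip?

From Cedar: Ash=1, Quarry=6, Alder=9, Juniper=10, Dale=14, Grove=17 → choose Ash (1).
From Ash: Quarry=7, Alder=8, Juniper=9, Dale=15, Grove=18 → choose Quarry (7).
From Quarry: Alder=15, Juniper=16, Dale=20, Grove=23 → choose Alder (15).
From Alder: Juniper=1, Dale=7, Grove=10 → choose Juniper (1).
From Juniper: Dale=8, Grove=11 → choose Dale (8).
From Dale: Grove=9 → choose Grove (9).
NN route Cedar → Ash → Quarry → Alder → Juniper → Dale → Grove → Cedar costs 58.
Optimal: Cedar → Quarry → Ash → Alder → Juniper → Dale → Grove → Cedar costs 56 (by enumerating all 360 distinct tours).
Excess = 58 − 56 = 2.

The nearest-neighbour route is 2 m longer than optimal.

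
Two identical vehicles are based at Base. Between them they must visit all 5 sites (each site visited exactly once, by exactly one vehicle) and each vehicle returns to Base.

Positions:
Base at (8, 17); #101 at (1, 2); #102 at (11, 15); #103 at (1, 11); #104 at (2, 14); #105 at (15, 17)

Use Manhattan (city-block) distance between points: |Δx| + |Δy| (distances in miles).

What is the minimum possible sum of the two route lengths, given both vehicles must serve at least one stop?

Minimum combined distance: 62 miles.

Check every non-empty split of the stops between the two vehicles; for each half take its own optimal tour:
  {#101} + {#102, #103, #104, #105}: 44 + 40 = 84
  {#102} + {#101, #103, #104, #105}: 10 + 58 = 68
  {#101, #102} + {#103, #104, #105}: 50 + 40 = 90
  {#103} + {#101, #102, #104, #105}: 26 + 58 = 84
  {#101, #103} + {#102, #104, #105}: 44 + 32 = 76
  {#102, #103} + {#101, #104, #105}: 32 + 58 = 90
  … (15 splits in total)
  {#101, #103, #104} + {#102, #105}: 44 + 18 = 62  ← best
Best: vehicle 1 Base → #101 → #103 → #104 → Base = 44; vehicle 2 Base → #102 → #105 → Base = 18; combined 62.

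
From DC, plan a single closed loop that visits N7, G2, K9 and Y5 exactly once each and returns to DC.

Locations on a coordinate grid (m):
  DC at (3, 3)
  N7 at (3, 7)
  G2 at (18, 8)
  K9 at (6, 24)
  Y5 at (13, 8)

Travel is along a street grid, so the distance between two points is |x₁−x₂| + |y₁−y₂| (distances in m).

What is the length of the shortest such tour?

Shortest round trip = 72 m.

There are 12 distinct closed tours to check (reversals are equivalent).
DC → N7 → G2 → K9 → Y5 → DC: 4+16+28+23+15 = 86
DC → N7 → G2 → Y5 → K9 → DC: 4+16+5+23+24 = 72
DC → N7 → K9 → G2 → Y5 → DC: 4+20+28+5+15 = 72
DC → N7 → K9 → Y5 → G2 → DC: 4+20+23+5+20 = 72
DC → N7 → Y5 → G2 → K9 → DC: 4+11+5+28+24 = 72
DC → N7 → Y5 → K9 → G2 → DC: 4+11+23+28+20 = 86
DC → G2 → N7 → K9 → Y5 → DC: 20+16+20+23+15 = 94
DC → G2 → N7 → Y5 → K9 → DC: 20+16+11+23+24 = 94
DC → G2 → K9 → N7 → Y5 → DC: 20+28+20+11+15 = 94
DC → G2 → Y5 → N7 → K9 → DC: 20+5+11+20+24 = 80
DC → K9 → N7 → G2 → Y5 → DC: 24+20+16+5+15 = 80
DC → K9 → G2 → N7 → Y5 → DC: 24+28+16+11+15 = 94
The minimum is 72.
One optimal route: DC → N7 → G2 → Y5 → K9 → DC (or its reverse).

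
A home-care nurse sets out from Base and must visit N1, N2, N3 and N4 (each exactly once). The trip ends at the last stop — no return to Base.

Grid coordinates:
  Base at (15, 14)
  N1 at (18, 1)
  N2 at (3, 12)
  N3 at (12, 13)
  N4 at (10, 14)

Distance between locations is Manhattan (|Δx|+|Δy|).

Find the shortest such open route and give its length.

There are 4! = 24 possible orderings.
Base→N1→N2→N3→N4: 16+26+10+3 = 55
Base→N1→N2→N4→N3: 16+26+9+3 = 54
Base→N1→N3→N2→N4: 16+18+10+9 = 53
Base→N1→N3→N4→N2: 16+18+3+9 = 46
Base→N1→N4→N2→N3: 16+21+9+10 = 56
Base→N1→N4→N3→N2: 16+21+3+10 = 50
Base→N2→N1→N3→N4: 14+26+18+3 = 61
Base→N2→N1→N4→N3: 14+26+21+3 = 64
Base→N2→N3→N1→N4: 14+10+18+21 = 63
Base→N2→N3→N4→N1: 14+10+3+21 = 48
Base→N2→N4→N1→N3: 14+9+21+18 = 62
Base→N2→N4→N3→N1: 14+9+3+18 = 44
Base→N3→N1→N2→N4: 4+18+26+9 = 57
Base→N3→N1→N4→N2: 4+18+21+9 = 52
… (10 more)
Base→N3→N4→N2→N1: 4+3+9+26 = 42  ← best
The minimum is 42.
One shortest path: Base → N3 → N4 → N2 → N1.

42 — the minimum one-way total.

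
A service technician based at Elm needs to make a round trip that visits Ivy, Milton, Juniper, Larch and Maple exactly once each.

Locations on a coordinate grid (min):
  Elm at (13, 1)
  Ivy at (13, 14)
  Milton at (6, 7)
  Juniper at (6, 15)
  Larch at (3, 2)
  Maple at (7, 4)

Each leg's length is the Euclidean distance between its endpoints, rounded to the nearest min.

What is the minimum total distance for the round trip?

Shortest round trip = 45 min.

Elm → Ivy → Milton → Juniper → Larch → Maple → Elm: 13+10+8+13+4+7 = 55
Elm → Ivy → Milton → Juniper → Maple → Larch → Elm: 13+10+8+11+4+10 = 56
Elm → Ivy → Milton → Larch → Juniper → Maple → Elm: 13+10+6+13+11+7 = 60
Elm → Ivy → Milton → Larch → Maple → Juniper → Elm: 13+10+6+4+11+16 = 60
Elm → Ivy → Milton → Maple → Juniper → Larch → Elm: 13+10+3+11+13+10 = 60
Elm → Ivy → Milton → Maple → Larch → Juniper → Elm: 13+10+3+4+13+16 = 59
Elm → Ivy → Juniper → Milton → Larch → Maple → Elm: 13+7+8+6+4+7 = 45
Elm → Ivy → Juniper → Milton → Maple → Larch → Elm: 13+7+8+3+4+10 = 45
Elm → Ivy → Juniper → Larch → Milton → Maple → Elm: 13+7+13+6+3+7 = 49
Elm → Ivy → Juniper → Larch → Maple → Milton → Elm: 13+7+13+4+3+9 = 49
Elm → Ivy → Juniper → Maple → Milton → Larch → Elm: 13+7+11+3+6+10 = 50
Elm → Ivy → Juniper → Maple → Larch → Milton → Elm: 13+7+11+4+6+9 = 50
Elm → Ivy → Larch → Milton → Juniper → Maple → Elm: 13+16+6+8+11+7 = 61
Elm → Ivy → Larch → Milton → Maple → Juniper → Elm: 13+16+6+3+11+16 = 65
… (46 more)
The minimum is 45.
One optimal route: Elm → Ivy → Juniper → Milton → Larch → Maple → Elm (or its reverse).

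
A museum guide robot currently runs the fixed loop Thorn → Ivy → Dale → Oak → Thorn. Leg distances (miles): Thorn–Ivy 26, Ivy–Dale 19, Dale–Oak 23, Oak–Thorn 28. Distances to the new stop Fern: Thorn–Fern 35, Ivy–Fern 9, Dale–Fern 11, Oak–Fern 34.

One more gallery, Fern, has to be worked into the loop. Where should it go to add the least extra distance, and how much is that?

Insertion cost between consecutive stops i–j is d(i,Fern) + d(Fern,j) − d(i,j):
  between Thorn and Ivy: 35 + 9 − 26 = 18
  between Ivy and Dale: 9 + 11 − 19 = 1
  between Dale and Oak: 11 + 34 − 23 = 22
  between Oak and Thorn: 34 + 35 − 28 = 41
Cheapest insertion is between Ivy and Dale, adding 1.
New total = 96 + 1 = 97.

Adding 1 miles by placing Fern on the Ivy–Dale leg.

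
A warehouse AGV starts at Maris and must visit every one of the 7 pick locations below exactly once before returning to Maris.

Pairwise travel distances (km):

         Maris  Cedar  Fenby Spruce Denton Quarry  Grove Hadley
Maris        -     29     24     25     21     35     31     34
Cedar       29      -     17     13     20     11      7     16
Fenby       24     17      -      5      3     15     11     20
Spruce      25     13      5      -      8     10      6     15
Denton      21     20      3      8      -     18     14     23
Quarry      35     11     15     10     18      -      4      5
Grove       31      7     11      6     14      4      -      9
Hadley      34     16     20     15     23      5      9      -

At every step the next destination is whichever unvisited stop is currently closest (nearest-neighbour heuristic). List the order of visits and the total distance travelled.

89 km along Maris → Denton → Fenby → Spruce → Grove → Quarry → Hadley → Cedar → Maris.

At Maris the remaining stops are Denton 21, Fenby 24, Spruce 25, Cedar 29, Grove 31, Hadley 34, Quarry 35; go to Denton.
At Denton the remaining stops are Fenby 3, Spruce 8, Grove 14, Quarry 18, Cedar 20, Hadley 23; go to Fenby.
At Fenby the remaining stops are Spruce 5, Grove 11, Quarry 15, Cedar 17, Hadley 20; go to Spruce.
At Spruce the remaining stops are Grove 6, Quarry 10, Cedar 13, Hadley 15; go to Grove.
At Grove the remaining stops are Quarry 4, Cedar 7, Hadley 9; go to Quarry.
At Quarry the remaining stops are Hadley 5, Cedar 11; go to Hadley.
At Hadley the remaining stops are Cedar 16; go to Cedar.
Return Cedar→Maris: 29.
Total = 21 + 3 + 5 + 6 + 4 + 5 + 16 + 29 = 89.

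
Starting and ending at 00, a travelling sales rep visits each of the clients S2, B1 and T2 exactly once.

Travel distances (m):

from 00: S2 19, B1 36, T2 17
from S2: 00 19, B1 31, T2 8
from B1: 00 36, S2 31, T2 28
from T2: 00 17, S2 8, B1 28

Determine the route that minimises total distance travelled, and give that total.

91 m — the shortest possible round trip.

00→S2→B1→T2→00: 19+31+28+17 = 95
00→S2→T2→B1→00: 19+8+28+36 = 91
00→B1→S2→T2→00: 36+31+8+17 = 92
The minimum is 91.
One optimal route: 00 → S2 → T2 → B1 → 00 (or its reverse).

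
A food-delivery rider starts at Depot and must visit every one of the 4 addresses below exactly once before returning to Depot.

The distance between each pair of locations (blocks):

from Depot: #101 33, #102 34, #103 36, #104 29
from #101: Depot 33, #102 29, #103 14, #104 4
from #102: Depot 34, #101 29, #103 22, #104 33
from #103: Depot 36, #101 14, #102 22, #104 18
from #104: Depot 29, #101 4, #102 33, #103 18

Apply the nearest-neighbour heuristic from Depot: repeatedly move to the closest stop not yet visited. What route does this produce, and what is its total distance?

Total distance 103 blocks via the nearest-neighbour route Depot → #104 → #101 → #103 → #102 → Depot.

At Depot the remaining stops are #104 29, #101 33, #102 34, #103 36; go to #104.
At #104 the remaining stops are #101 4, #103 18, #102 33; go to #101.
At #101 the remaining stops are #103 14, #102 29; go to #103.
At #103 the remaining stops are #102 22; go to #102.
Return #102→Depot: 34.
Total = 29 + 4 + 14 + 22 + 34 = 103.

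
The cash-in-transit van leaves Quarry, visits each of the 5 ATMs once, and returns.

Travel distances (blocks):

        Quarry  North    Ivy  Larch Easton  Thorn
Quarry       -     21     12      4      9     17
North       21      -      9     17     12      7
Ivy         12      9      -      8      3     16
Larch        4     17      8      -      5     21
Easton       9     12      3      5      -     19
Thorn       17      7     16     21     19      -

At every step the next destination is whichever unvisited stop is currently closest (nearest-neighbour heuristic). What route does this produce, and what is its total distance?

From Quarry: distances to unvisited — Larch=4, Easton=9, Ivy=12, Thorn=17, North=21. Nearest is Larch (4).
From Larch: distances to unvisited — Easton=5, Ivy=8, North=17, Thorn=21. Nearest is Easton (5).
From Easton: distances to unvisited — Ivy=3, North=12, Thorn=19. Nearest is Ivy (3).
From Ivy: distances to unvisited — North=9, Thorn=16. Nearest is North (9).
From North: distances to unvisited — Thorn=7. Nearest is Thorn (7).
Return Thorn→Quarry: 17.
Total = 4 + 5 + 3 + 9 + 7 + 17 = 45.

Total distance 45 blocks via the nearest-neighbour route Quarry → Larch → Easton → Ivy → North → Thorn → Quarry.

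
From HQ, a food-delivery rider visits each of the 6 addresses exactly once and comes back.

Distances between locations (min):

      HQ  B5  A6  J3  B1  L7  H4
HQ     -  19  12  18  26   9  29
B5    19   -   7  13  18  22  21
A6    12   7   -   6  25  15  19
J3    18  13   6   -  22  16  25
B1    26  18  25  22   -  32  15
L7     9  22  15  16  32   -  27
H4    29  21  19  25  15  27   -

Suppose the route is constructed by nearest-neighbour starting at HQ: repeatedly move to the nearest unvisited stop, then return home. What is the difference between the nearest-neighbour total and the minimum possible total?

From HQ: L7=9, A6=12, J3=18, B5=19, B1=26, H4=29 → choose L7 (9).
From L7: A6=15, J3=16, B5=22, H4=27, B1=32 → choose A6 (15).
From A6: J3=6, B5=7, H4=19, B1=25 → choose J3 (6).
From J3: B5=13, B1=22, H4=25 → choose B5 (13).
From B5: B1=18, H4=21 → choose B1 (18).
From B1: H4=15 → choose H4 (15).
NN route HQ → L7 → A6 → J3 → B5 → B1 → H4 → HQ costs 105.
Optimal: HQ → A6 → J3 → B5 → B1 → H4 → L7 → HQ costs 100 (by enumerating all 360 distinct tours).
Excess = 105 − 100 = 5.

5 min longer than the optimal tour.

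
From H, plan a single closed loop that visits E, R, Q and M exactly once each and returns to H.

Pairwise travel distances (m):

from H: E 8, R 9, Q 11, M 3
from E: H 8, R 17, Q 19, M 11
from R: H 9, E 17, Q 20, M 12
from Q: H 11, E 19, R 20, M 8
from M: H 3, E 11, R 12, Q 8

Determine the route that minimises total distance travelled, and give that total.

With 4 stops there are 4!/2 = 12 distinct round trips (a route and its reverse cost the same).
H → E → R → Q → M → H: 8+17+20+8+3 = 56
H → E → R → M → Q → H: 8+17+12+8+11 = 56
H → E → Q → R → M → H: 8+19+20+12+3 = 62
H → E → Q → M → R → H: 8+19+8+12+9 = 56
H → E → M → R → Q → H: 8+11+12+20+11 = 62
H → E → M → Q → R → H: 8+11+8+20+9 = 56
H → R → E → Q → M → H: 9+17+19+8+3 = 56
H → R → E → M → Q → H: 9+17+11+8+11 = 56
H → R → Q → E → M → H: 9+20+19+11+3 = 62
H → R → M → E → Q → H: 9+12+11+19+11 = 62
H → Q → E → R → M → H: 11+19+17+12+3 = 62
H → Q → R → E → M → H: 11+20+17+11+3 = 62
The minimum is 56.
One optimal route: H → E → R → Q → M → H (or its reverse).

Minimum total distance: 56 m.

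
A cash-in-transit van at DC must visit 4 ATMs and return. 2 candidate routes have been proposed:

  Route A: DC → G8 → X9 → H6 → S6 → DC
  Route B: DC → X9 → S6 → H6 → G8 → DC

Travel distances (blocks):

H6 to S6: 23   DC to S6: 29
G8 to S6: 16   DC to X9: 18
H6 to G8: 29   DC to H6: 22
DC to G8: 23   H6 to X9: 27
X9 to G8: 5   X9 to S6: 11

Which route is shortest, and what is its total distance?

104 blocks — Route B is the shortest.

Route A: 23 + 5 + 27 + 23 + 29 = 107
Route B: 18 + 11 + 23 + 29 + 23 = 104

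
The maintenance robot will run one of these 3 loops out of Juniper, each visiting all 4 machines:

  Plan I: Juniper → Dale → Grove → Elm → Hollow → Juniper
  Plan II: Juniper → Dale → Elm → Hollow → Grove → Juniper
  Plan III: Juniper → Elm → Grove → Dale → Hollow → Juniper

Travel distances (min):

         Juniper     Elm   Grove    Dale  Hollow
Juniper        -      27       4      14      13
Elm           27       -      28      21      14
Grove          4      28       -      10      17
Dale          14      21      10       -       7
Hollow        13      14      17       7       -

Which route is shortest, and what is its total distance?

70 min — Plan II is the shortest.

Plan I: 14 + 10 + 28 + 14 + 13 = 79
Plan II: 14 + 21 + 14 + 17 + 4 = 70
Plan III: 27 + 28 + 10 + 7 + 13 = 85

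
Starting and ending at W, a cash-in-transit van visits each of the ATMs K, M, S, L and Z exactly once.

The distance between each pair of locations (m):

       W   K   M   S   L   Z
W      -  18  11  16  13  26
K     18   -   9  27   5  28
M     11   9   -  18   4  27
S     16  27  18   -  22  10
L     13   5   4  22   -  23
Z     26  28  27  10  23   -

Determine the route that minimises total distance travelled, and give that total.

There are 60 distinct closed tours to check (reversals are equivalent).
W → K → M → S → L → Z → W: 18+9+18+22+23+26 = 116
W → K → M → S → Z → L → W: 18+9+18+10+23+13 = 91
W → K → M → L → S → Z → W: 18+9+4+22+10+26 = 89
W → K → M → L → Z → S → W: 18+9+4+23+10+16 = 80
W → K → M → Z → S → L → W: 18+9+27+10+22+13 = 99
W → K → M → Z → L → S → W: 18+9+27+23+22+16 = 115
W → K → S → M → L → Z → W: 18+27+18+4+23+26 = 116
W → K → S → M → Z → L → W: 18+27+18+27+23+13 = 126
W → K → S → L → M → Z → W: 18+27+22+4+27+26 = 124
W → K → S → L → Z → M → W: 18+27+22+23+27+11 = 128
W → K → S → Z → M → L → W: 18+27+10+27+4+13 = 99
W → K → S → Z → L → M → W: 18+27+10+23+4+11 = 93
W → K → L → M → S → Z → W: 18+5+4+18+10+26 = 81
W → K → L → M → Z → S → W: 18+5+4+27+10+16 = 80
… (46 more)
W → M → K → L → Z → S → W: 11+9+5+23+10+16 = 74  ← best
The minimum is 74.
One optimal route: W → M → K → L → Z → S → W (or its reverse).

74 m — the shortest possible round trip.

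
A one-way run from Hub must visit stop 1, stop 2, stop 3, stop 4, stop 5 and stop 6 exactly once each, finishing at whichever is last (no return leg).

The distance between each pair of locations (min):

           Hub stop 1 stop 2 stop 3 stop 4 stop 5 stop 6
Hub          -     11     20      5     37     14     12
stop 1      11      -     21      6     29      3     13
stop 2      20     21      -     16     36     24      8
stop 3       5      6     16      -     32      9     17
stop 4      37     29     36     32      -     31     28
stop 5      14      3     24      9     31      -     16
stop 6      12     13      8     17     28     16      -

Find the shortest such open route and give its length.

There are 6! = 720 possible orderings.
Hub→stop 1→stop 2→stop 3→stop 4→stop 5→stop 6: 11+21+16+32+31+16 = 127
Hub→stop 1→stop 2→stop 3→stop 4→stop 6→stop 5: 11+21+16+32+28+16 = 124
Hub→stop 1→stop 2→stop 3→stop 5→stop 4→stop 6: 11+21+16+9+31+28 = 116
Hub→stop 1→stop 2→stop 3→stop 5→stop 6→stop 4: 11+21+16+9+16+28 = 101
Hub→stop 1→stop 2→stop 3→stop 6→stop 4→stop 5: 11+21+16+17+28+31 = 124
Hub→stop 1→stop 2→stop 3→stop 6→stop 5→stop 4: 11+21+16+17+16+31 = 112
Hub→stop 1→stop 2→stop 4→stop 3→stop 5→stop 6: 11+21+36+32+9+16 = 125
Hub→stop 1→stop 2→stop 4→stop 3→stop 6→stop 5: 11+21+36+32+17+16 = 133
… (712 more)
Hub→stop 3→stop 1→stop 5→stop 2→stop 6→stop 4: 5+6+3+24+8+28 = 74  ← best
The minimum is 74.
One shortest path: Hub → stop 3 → stop 1 → stop 5 → stop 2 → stop 6 → stop 4.

74 min — the minimum one-way total.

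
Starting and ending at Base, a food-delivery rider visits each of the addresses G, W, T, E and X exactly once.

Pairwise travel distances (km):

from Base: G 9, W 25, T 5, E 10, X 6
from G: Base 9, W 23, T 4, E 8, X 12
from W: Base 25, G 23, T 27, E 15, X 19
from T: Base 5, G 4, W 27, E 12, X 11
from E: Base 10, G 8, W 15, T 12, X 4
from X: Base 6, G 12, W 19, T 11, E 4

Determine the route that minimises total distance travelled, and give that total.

57 km — the shortest possible round trip.

With 5 stops there are 5!/2 = 60 distinct round trips (a route and its reverse cost the same).
Base-G-W-T-E-X-Base: 9+23+27+12+4+6 = 81
Base-G-W-T-X-E-Base: 9+23+27+11+4+10 = 84
Base-G-W-E-T-X-Base: 9+23+15+12+11+6 = 76
Base-G-W-E-X-T-Base: 9+23+15+4+11+5 = 67
Base-G-W-X-T-E-Base: 9+23+19+11+12+10 = 84
Base-G-W-X-E-T-Base: 9+23+19+4+12+5 = 72
Base-G-T-W-E-X-Base: 9+4+27+15+4+6 = 65
Base-G-T-W-X-E-Base: 9+4+27+19+4+10 = 73
Base-G-T-E-W-X-Base: 9+4+12+15+19+6 = 65
Base-G-T-E-X-W-Base: 9+4+12+4+19+25 = 73
Base-G-T-X-W-E-Base: 9+4+11+19+15+10 = 68
Base-G-T-X-E-W-Base: 9+4+11+4+15+25 = 68
Base-G-E-W-T-X-Base: 9+8+15+27+11+6 = 76
Base-G-E-W-X-T-Base: 9+8+15+19+11+5 = 67
… (46 more)
Base-T-G-W-E-X-Base: 5+4+23+15+4+6 = 57  ← best
The minimum is 57.
One optimal route: Base → T → G → W → E → X → Base (or its reverse).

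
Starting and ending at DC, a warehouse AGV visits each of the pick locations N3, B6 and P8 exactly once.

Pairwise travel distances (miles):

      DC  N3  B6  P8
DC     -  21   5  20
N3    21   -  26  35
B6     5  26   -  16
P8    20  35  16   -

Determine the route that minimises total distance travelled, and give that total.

DC - N3 - B6 - P8 - DC: 21+26+16+20 = 83
DC - N3 - P8 - B6 - DC: 21+35+16+5 = 77
DC - B6 - N3 - P8 - DC: 5+26+35+20 = 86
The minimum is 77.
One optimal route: DC → N3 → P8 → B6 → DC (or its reverse).

77 miles — the shortest possible round trip.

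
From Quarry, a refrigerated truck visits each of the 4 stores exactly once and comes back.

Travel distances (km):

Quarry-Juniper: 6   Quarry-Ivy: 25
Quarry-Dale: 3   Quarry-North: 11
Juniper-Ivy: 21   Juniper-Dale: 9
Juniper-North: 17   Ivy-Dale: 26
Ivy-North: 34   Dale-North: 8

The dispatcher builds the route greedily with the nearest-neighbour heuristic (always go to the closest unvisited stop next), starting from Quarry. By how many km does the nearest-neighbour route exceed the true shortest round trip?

From Quarry: Dale=3, Juniper=6, North=11, Ivy=25 → choose Dale (3).
From Dale: North=8, Juniper=9, Ivy=26 → choose North (8).
From North: Juniper=17, Ivy=34 → choose Juniper (17).
From Juniper: Ivy=21 → choose Ivy (21).
NN route Quarry → Dale → North → Juniper → Ivy → Quarry costs 74.
Optimal: Quarry → Juniper → Ivy → Dale → North → Quarry costs 72 (by enumerating all 12 distinct tours).
Excess = 74 − 72 = 2.

The nearest-neighbour route is 2 km longer than optimal.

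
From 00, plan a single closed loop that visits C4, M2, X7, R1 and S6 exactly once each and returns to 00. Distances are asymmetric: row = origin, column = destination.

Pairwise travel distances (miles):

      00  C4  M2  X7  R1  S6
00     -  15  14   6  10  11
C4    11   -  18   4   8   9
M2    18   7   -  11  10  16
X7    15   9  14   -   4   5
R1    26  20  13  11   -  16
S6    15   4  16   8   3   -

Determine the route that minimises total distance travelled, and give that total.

Minimum total distance: 45 miles.

00 - C4 - M2 - X7 - R1 - S6 - 00: 15+18+11+4+16+15 = 79
00 - C4 - M2 - X7 - S6 - R1 - 00: 15+18+11+5+3+26 = 78
00 - C4 - M2 - R1 - X7 - S6 - 00: 15+18+10+11+5+15 = 74
00 - C4 - M2 - R1 - S6 - X7 - 00: 15+18+10+16+8+15 = 82
00 - C4 - M2 - S6 - X7 - R1 - 00: 15+18+16+8+4+26 = 87
00 - C4 - M2 - S6 - R1 - X7 - 00: 15+18+16+3+11+15 = 78
00 - C4 - X7 - M2 - R1 - S6 - 00: 15+4+14+10+16+15 = 74
00 - C4 - X7 - M2 - S6 - R1 - 00: 15+4+14+16+3+26 = 78
00 - C4 - X7 - R1 - M2 - S6 - 00: 15+4+4+13+16+15 = 67
00 - C4 - X7 - R1 - S6 - M2 - 00: 15+4+4+16+16+18 = 73
00 - C4 - X7 - S6 - M2 - R1 - 00: 15+4+5+16+10+26 = 76
00 - C4 - X7 - S6 - R1 - M2 - 00: 15+4+5+3+13+18 = 58
00 - C4 - R1 - M2 - X7 - S6 - 00: 15+8+13+11+5+15 = 67
00 - C4 - R1 - M2 - S6 - X7 - 00: 15+8+13+16+8+15 = 75
… (106 more)
00 - X7 - S6 - R1 - M2 - C4 - 00: 6+5+3+13+7+11 = 45  ← best
The minimum is 45.
One optimal route: 00 → X7 → S6 → R1 → M2 → C4 → 00.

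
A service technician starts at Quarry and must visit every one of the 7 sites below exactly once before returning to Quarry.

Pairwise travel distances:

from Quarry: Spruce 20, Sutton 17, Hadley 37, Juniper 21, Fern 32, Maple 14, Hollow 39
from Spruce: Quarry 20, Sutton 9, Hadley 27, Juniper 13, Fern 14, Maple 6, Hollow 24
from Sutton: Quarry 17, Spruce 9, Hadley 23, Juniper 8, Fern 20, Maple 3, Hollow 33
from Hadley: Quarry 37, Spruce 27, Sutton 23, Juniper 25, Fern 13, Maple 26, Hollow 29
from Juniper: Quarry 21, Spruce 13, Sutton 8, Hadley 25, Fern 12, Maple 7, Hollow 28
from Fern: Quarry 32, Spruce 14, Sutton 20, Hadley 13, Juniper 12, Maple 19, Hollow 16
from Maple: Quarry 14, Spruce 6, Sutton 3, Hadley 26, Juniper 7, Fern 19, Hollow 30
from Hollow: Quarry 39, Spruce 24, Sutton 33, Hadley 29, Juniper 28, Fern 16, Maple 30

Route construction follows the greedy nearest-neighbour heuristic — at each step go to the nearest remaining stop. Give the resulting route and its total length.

At Quarry the remaining stops are Maple 14, Sutton 17, Spruce 20, Juniper 21, Fern 32, Hadley 37, Hollow 39; go to Maple.
At Maple the remaining stops are Sutton 3, Spruce 6, Juniper 7, Fern 19, Hadley 26, Hollow 30; go to Sutton.
At Sutton the remaining stops are Juniper 8, Spruce 9, Fern 20, Hadley 23, Hollow 33; go to Juniper.
At Juniper the remaining stops are Fern 12, Spruce 13, Hadley 25, Hollow 28; go to Fern.
At Fern the remaining stops are Hadley 13, Spruce 14, Hollow 16; go to Hadley.
At Hadley the remaining stops are Spruce 27, Hollow 29; go to Spruce.
At Spruce the remaining stops are Hollow 24; go to Hollow.
Return Hollow→Quarry: 39.
Total = 14 + 3 + 8 + 12 + 13 + 27 + 24 + 39 = 140.

Total distance 140 via the nearest-neighbour route Quarry → Maple → Sutton → Juniper → Fern → Hadley → Spruce → Hollow → Quarry.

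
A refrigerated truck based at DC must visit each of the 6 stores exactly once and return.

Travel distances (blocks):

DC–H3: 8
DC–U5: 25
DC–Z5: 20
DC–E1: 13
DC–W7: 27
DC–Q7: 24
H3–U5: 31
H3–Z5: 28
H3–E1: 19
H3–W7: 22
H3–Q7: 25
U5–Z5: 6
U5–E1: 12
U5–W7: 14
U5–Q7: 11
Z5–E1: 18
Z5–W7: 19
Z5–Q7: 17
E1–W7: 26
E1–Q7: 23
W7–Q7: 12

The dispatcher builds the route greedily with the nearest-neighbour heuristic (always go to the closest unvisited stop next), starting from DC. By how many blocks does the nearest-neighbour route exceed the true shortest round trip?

11 blocks longer than the optimal tour.

DC: H3=8, E1=13, Z5=20, Q7=24, U5=25, W7=27 ⇒ H3
H3: E1=19, W7=22, Q7=25, Z5=28, U5=31 ⇒ E1
E1: U5=12, Z5=18, Q7=23, W7=26 ⇒ U5
U5: Z5=6, Q7=11, W7=14 ⇒ Z5
Z5: Q7=17, W7=19 ⇒ Q7
Q7: W7=12 ⇒ W7
NN route DC → H3 → E1 → U5 → Z5 → Q7 → W7 → DC costs 101.
Optimal: DC → H3 → W7 → Q7 → U5 → Z5 → E1 → DC costs 90 (by enumerating all 360 distinct tours).
Excess = 101 − 90 = 11.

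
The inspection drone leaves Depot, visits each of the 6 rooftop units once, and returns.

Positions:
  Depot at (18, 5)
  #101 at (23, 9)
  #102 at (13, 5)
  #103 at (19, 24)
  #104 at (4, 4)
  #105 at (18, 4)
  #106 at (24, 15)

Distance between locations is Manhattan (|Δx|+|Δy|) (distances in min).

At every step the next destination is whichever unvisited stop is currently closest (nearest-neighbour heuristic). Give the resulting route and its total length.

Depot → [#105:1 / #102:5 / #101:9 / #104:15 / #106:16 / #103:20] → #105 (1)
#105 → [#102:6 / #101:10 / #104:14 / #106:17 / #103:21] → #102 (6)
#102 → [#104:10 / #101:14 / #106:21 / #103:25] → #104 (10)
#104 → [#101:24 / #106:31 / #103:35] → #101 (24)
#101 → [#106:7 / #103:19] → #106 (7)
#106 → [#103:14] → #103 (14)
Return #103→Depot: 20.
Total = 1 + 6 + 10 + 24 + 7 + 14 + 20 = 82.

Nearest-neighbour total = 82 min; route Depot → #105 → #102 → #104 → #101 → #106 → #103 → Depot.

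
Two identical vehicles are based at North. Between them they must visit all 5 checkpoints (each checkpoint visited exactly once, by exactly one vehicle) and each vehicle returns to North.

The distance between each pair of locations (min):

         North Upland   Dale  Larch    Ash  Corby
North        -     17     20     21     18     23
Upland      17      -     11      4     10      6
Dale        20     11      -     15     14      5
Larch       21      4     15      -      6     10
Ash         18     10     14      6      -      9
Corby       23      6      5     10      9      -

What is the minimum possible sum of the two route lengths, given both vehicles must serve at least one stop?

Minimum combined distance: 92 min.

Check every non-empty split of the stops between the two vehicles; for each half take its own optimal tour:
  {Upland} + {Dale, Larch, Ash, Corby}: 34 + 59 = 93
  {Dale} + {Upland, Larch, Ash, Corby}: 40 + 57 = 97
  {Upland, Dale} + {Larch, Ash, Corby}: 48 + 57 = 105
  {Larch} + {Upland, Dale, Ash, Corby}: 42 + 59 = 101
  {Upland, Larch} + {Dale, Ash, Corby}: 42 + 52 = 94
  {Dale, Larch} + {Upland, Ash, Corby}: 56 + 50 = 106
  … (15 splits in total)
  {Ash} + {Upland, Dale, Larch, Corby}: 36 + 56 = 92  ← best
Best: vehicle 1 North → Ash → North = 36; vehicle 2 North → Upland → Larch → Corby → Dale → North = 56; combined 92.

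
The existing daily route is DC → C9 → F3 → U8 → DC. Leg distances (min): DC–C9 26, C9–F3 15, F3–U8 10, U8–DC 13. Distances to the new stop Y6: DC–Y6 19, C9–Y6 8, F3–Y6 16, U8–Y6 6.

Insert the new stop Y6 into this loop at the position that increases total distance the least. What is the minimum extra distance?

Insertion cost between consecutive stops i–j is d(i,Y6) + d(Y6,j) − d(i,j):
  between DC and C9: 19 + 8 − 26 = 1
  between C9 and F3: 8 + 16 − 15 = 9
  between F3 and U8: 16 + 6 − 10 = 12
  between U8 and DC: 6 + 19 − 13 = 12
Cheapest insertion is between DC and C9, adding 1.
New total = 64 + 1 = 65.

Adding 1 min by placing Y6 on the DC–C9 leg.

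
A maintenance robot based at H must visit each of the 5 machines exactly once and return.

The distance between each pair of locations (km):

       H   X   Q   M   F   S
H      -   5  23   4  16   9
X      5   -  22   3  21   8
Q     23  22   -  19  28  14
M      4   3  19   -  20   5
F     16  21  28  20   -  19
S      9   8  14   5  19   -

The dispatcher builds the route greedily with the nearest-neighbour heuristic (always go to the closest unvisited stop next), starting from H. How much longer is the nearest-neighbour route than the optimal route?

H: M=4, X=5, S=9, F=16, Q=23 ⇒ M
M: X=3, S=5, Q=19, F=20 ⇒ X
X: S=8, F=21, Q=22 ⇒ S
S: Q=14, F=19 ⇒ Q
Q: F=28 ⇒ F
NN route H → M → X → S → Q → F → H costs 73.
Optimal: H → X → M → S → Q → F → H costs 71 (by enumerating all 60 distinct tours).
Excess = 73 − 71 = 2.

The nearest-neighbour route is 2 km longer than optimal.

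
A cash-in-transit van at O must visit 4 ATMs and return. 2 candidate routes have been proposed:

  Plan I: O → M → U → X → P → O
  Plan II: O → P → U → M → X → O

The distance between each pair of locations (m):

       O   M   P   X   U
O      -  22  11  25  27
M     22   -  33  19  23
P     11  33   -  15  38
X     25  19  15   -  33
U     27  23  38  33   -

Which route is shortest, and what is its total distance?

Plan I: 22 + 23 + 33 + 15 + 11 = 104
Plan II: 11 + 38 + 23 + 19 + 25 = 116

Shortest is Plan I, total 104 m.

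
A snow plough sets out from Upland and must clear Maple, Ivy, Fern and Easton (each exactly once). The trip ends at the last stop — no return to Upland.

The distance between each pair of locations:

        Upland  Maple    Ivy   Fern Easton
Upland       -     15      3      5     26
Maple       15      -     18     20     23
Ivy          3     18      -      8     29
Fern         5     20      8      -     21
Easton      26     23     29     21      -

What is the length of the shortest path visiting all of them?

Shortest open route: 54.

There are 4! = 24 possible orderings.
Upland → Maple → Ivy → Fern → Easton: 15+18+8+21 = 62
Upland → Maple → Ivy → Easton → Fern: 15+18+29+21 = 83
Upland → Maple → Fern → Ivy → Easton: 15+20+8+29 = 72
Upland → Maple → Fern → Easton → Ivy: 15+20+21+29 = 85
Upland → Maple → Easton → Ivy → Fern: 15+23+29+8 = 75
Upland → Maple → Easton → Fern → Ivy: 15+23+21+8 = 67
Upland → Ivy → Maple → Fern → Easton: 3+18+20+21 = 62
Upland → Ivy → Maple → Easton → Fern: 3+18+23+21 = 65
Upland → Ivy → Fern → Maple → Easton: 3+8+20+23 = 54
Upland → Ivy → Fern → Easton → Maple: 3+8+21+23 = 55
Upland → Ivy → Easton → Maple → Fern: 3+29+23+20 = 75
Upland → Ivy → Easton → Fern → Maple: 3+29+21+20 = 73
Upland → Fern → Maple → Ivy → Easton: 5+20+18+29 = 72
Upland → Fern → Maple → Easton → Ivy: 5+20+23+29 = 77
… (10 more)
The minimum is 54.
One shortest path: Upland → Ivy → Fern → Maple → Easton.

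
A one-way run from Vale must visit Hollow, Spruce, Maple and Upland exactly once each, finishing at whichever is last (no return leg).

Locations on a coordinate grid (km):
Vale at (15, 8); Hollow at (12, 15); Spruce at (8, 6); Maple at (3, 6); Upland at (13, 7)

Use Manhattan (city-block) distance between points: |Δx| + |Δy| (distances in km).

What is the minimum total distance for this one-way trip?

There are 4! = 24 possible orderings.
Vale - Hollow - Spruce - Maple - Upland: 10+13+5+11 = 39
Vale - Hollow - Spruce - Upland - Maple: 10+13+6+11 = 40
Vale - Hollow - Maple - Spruce - Upland: 10+18+5+6 = 39
Vale - Hollow - Maple - Upland - Spruce: 10+18+11+6 = 45
Vale - Hollow - Upland - Spruce - Maple: 10+9+6+5 = 30
Vale - Hollow - Upland - Maple - Spruce: 10+9+11+5 = 35
Vale - Spruce - Hollow - Maple - Upland: 9+13+18+11 = 51
Vale - Spruce - Hollow - Upland - Maple: 9+13+9+11 = 42
Vale - Spruce - Maple - Hollow - Upland: 9+5+18+9 = 41
Vale - Spruce - Maple - Upland - Hollow: 9+5+11+9 = 34
Vale - Spruce - Upland - Hollow - Maple: 9+6+9+18 = 42
Vale - Spruce - Upland - Maple - Hollow: 9+6+11+18 = 44
Vale - Maple - Hollow - Spruce - Upland: 14+18+13+6 = 51
Vale - Maple - Hollow - Upland - Spruce: 14+18+9+6 = 47
… (10 more)
The minimum is 30.
One shortest path: Vale → Hollow → Upland → Spruce → Maple.

Minimum one-way distance = 30 km.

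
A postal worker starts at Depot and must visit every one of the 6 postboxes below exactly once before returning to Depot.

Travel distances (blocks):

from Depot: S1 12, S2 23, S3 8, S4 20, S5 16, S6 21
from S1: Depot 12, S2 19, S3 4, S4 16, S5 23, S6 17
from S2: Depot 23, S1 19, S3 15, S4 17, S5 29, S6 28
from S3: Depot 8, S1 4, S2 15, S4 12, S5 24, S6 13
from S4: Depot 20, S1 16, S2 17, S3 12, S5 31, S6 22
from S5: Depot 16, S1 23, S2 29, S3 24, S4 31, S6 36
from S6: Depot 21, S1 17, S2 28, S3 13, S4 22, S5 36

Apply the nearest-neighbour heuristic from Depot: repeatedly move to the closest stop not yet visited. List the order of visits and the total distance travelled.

Depot → [S3:8 / S1:12 / S5:16 / S4:20 / S6:21 / S2:23] → S3 (8)
S3 → [S1:4 / S4:12 / S6:13 / S2:15 / S5:24] → S1 (4)
S1 → [S4:16 / S6:17 / S2:19 / S5:23] → S4 (16)
S4 → [S2:17 / S6:22 / S5:31] → S2 (17)
S2 → [S6:28 / S5:29] → S6 (28)
S6 → [S5:36] → S5 (36)
Return S5→Depot: 16.
Total = 8 + 4 + 16 + 17 + 28 + 36 + 16 = 125.

Nearest-neighbour total = 125 blocks; route Depot → S3 → S1 → S4 → S2 → S6 → S5 → Depot.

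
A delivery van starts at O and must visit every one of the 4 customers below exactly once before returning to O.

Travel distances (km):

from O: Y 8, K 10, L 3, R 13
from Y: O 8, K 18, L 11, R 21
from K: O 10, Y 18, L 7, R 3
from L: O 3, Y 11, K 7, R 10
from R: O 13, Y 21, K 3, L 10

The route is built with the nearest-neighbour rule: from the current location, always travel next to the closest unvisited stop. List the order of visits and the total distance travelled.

At O the remaining stops are L 3, Y 8, K 10, R 13; go to L.
At L the remaining stops are K 7, R 10, Y 11; go to K.
At K the remaining stops are R 3, Y 18; go to R.
At R the remaining stops are Y 21; go to Y.
Return Y→O: 8.
Total = 3 + 7 + 3 + 21 + 8 = 42.

42 km along O → L → K → R → Y → O.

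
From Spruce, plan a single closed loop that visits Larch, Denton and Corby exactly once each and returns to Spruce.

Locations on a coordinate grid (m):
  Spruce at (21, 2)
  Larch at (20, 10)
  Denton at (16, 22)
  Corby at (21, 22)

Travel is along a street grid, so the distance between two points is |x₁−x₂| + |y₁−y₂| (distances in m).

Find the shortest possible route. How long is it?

Spruce - Larch - Denton - Corby - Spruce: 9+16+5+20 = 50
Spruce - Larch - Corby - Denton - Spruce: 9+13+5+25 = 52
Spruce - Denton - Larch - Corby - Spruce: 25+16+13+20 = 74
The minimum is 50.
One optimal route: Spruce → Larch → Denton → Corby → Spruce (or its reverse).

Shortest round trip = 50 m.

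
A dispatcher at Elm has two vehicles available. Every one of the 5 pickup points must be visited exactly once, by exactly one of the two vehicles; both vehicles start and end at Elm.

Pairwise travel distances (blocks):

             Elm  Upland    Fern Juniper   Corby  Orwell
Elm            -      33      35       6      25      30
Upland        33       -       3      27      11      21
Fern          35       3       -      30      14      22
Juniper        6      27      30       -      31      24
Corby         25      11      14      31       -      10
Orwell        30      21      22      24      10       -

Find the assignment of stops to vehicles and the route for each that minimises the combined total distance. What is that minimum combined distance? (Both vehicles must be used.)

101 blocks — the smallest possible combined total.

Check every non-empty split of the stops between the two vehicles; for each half take its own optimal tour:
  {Upland} + {Fern, Juniper, Corby, Orwell}: 66 + 89 = 155
  {Fern} + {Upland, Juniper, Corby, Orwell}: 70 + 84 = 154
  {Upland, Fern} + {Juniper, Corby, Orwell}: 71 + 65 = 136
  {Juniper} + {Upland, Fern, Corby, Orwell}: 12 + 89 = 101
  {Upland, Juniper} + {Fern, Corby, Orwell}: 66 + 89 = 155
  {Fern, Juniper} + {Upland, Corby, Orwell}: 71 + 84 = 155
  … (15 splits in total)
Best: vehicle 1 Elm → Juniper → Elm = 12; vehicle 2 Elm → Fern → Upland → Corby → Orwell → Elm = 89; combined 101.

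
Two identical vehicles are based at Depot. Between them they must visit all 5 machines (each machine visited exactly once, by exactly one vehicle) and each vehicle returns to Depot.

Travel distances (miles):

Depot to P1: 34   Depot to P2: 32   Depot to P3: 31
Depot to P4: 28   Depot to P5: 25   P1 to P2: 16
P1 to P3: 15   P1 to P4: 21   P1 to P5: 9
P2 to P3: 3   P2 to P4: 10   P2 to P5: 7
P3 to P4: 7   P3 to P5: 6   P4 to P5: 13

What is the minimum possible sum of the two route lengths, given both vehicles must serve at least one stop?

Minimum combined distance: 138 miles.

Try each way of splitting the stops between the two vehicles (each non-empty) and, for each split, find the best tour for each vehicle:
  {P1} + {P2, P3, P4, P5}: 68 + 70 = 138
  {P2} + {P1, P3, P4, P5}: 64 + 84 = 148
  {P1, P2} + {P3, P4, P5}: 82 + 66 = 148
  {P3} + {P1, P2, P4, P5}: 62 + 88 = 150
  {P1, P3} + {P2, P4, P5}: 80 + 70 = 150
  {P2, P3} + {P1, P4, P5}: 66 + 83 = 149
  … (15 splits in total)
Best: vehicle 1 Depot → P1 → Depot = 68; vehicle 2 Depot → P4 → P3 → P2 → P5 → Depot = 70; combined 138.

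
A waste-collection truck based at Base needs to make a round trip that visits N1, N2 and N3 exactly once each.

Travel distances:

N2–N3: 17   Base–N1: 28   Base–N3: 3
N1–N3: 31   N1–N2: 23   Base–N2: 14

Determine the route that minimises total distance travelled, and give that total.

Base→N1→N2→N3→Base: 28+23+17+3 = 71
Base→N1→N3→N2→Base: 28+31+17+14 = 90
Base→N2→N1→N3→Base: 14+23+31+3 = 71
The minimum is 71.
One optimal route: Base → N1 → N2 → N3 → Base (or its reverse).

Shortest round trip = 71.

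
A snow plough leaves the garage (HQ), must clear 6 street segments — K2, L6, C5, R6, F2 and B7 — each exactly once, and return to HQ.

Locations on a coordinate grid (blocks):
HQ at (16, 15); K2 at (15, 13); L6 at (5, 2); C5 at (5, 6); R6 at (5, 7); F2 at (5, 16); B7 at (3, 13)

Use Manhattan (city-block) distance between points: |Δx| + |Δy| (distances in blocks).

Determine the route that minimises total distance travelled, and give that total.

Minimum total distance: 54 blocks.

With 6 stops there are 6!/2 = 360 distinct round trips (a route and its reverse cost the same).
HQ-K2-L6-C5-R6-F2-B7-HQ: 3+21+4+1+9+5+15 = 58
HQ-K2-L6-C5-R6-B7-F2-HQ: 3+21+4+1+8+5+12 = 54
HQ-K2-L6-C5-F2-R6-B7-HQ: 3+21+4+10+9+8+15 = 70
HQ-K2-L6-C5-F2-B7-R6-HQ: 3+21+4+10+5+8+19 = 70
HQ-K2-L6-C5-B7-R6-F2-HQ: 3+21+4+9+8+9+12 = 66
HQ-K2-L6-C5-B7-F2-R6-HQ: 3+21+4+9+5+9+19 = 70
HQ-K2-L6-R6-C5-F2-B7-HQ: 3+21+5+1+10+5+15 = 60
HQ-K2-L6-R6-C5-B7-F2-HQ: 3+21+5+1+9+5+12 = 56
… (352 more)
The minimum is 54.
One optimal route: HQ → K2 → L6 → C5 → R6 → B7 → F2 → HQ (or its reverse).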